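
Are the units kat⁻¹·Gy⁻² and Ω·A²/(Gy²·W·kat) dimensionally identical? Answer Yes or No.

Yes

Left side:
  kat = mol/s = s⁻¹·mol (catalytic activity).
  So kat⁻¹ = s·mol⁻¹.
  Gy = J/kg (absorbed dose = energy per mass),
      = m²·s⁻².
  So Gy⁻² = m⁻⁴·s⁴.
  Combining: kat⁻¹·Gy⁻² = (s·mol⁻¹) · (m⁻⁴·s⁴) = m⁻⁴·s⁵·mol⁻¹.
Right side:
  Ω = V/A (resistance = voltage per current),
      = kg·m²·s⁻³·A⁻².
  Gy = J/kg (absorbed dose = energy per mass),
      = m²·s⁻².
  So Gy⁻² = m⁻⁴·s⁴.
  W = J/s (power = energy per time),
      = kg·m²·s⁻³.
  So W⁻¹ = kg⁻¹·m⁻²·s³.
  kat = mol/s = s⁻¹·mol (catalytic activity).
  So kat⁻¹ = s·mol⁻¹.
  Combining: Ω·Gy⁻²·W⁻¹·A²·kat⁻¹ = (kg·m²·s⁻³·A⁻²) · (m⁻⁴·s⁴) · (kg⁻¹·m⁻²·s³) · A² · (s·mol⁻¹) = m⁻⁴·s⁵·mol⁻¹.
Both reduce to m⁻⁴·s⁵·mol⁻¹.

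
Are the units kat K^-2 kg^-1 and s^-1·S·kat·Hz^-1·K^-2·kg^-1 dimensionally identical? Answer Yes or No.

No

Left side:
  kat = s⁻¹·mol.
  Combining: kat·K⁻²·kg⁻¹ = (s⁻¹·mol) · K⁻² · kg⁻¹ = kg⁻¹·s⁻¹·K⁻²·mol.
Right side:
  S = 1/Ω (conductance is reciprocal resistance),
      = kg⁻¹·m⁻²·s³·A².
  kat = mol/s = s⁻¹·mol (catalytic activity).
  Hz = 1/s = s⁻¹ (frequency is cycles per second).
  So Hz⁻¹ = s.
  Combining: s⁻¹·S·kat·Hz⁻¹·K⁻²·kg⁻¹ = s⁻¹ · (kg⁻¹·m⁻²·s³·A²) · (s⁻¹·mol) · s · K⁻² · kg⁻¹ = kg⁻²·m⁻²·s²·A²·K⁻²·mol.
Left is kg⁻¹·s⁻¹·K⁻²·mol; right is kg⁻²·m⁻²·s²·A²·K⁻²·mol — different.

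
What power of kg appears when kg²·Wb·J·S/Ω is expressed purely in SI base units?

2

Ω = V/A (resistance = voltage per current),
    = kg·m²·s⁻³·A⁻².
So Ω⁻¹ = kg⁻¹·m⁻²·s³·A².
Wb = V·s (flux: a volt is a weber per second),
    = kg·m²·s⁻²·A⁻¹.
J = N·m (work = force × distance),
    = kg·m²·s⁻².
S = 1/Ω (conductance is reciprocal resistance),
    = kg⁻¹·m⁻²·s³·A².
Combining: kg²·Ω⁻¹·Wb·J·S = kg² · (kg⁻¹·m⁻²·s³·A²) · (kg·m²·s⁻²·A⁻¹) · (kg·m²·s⁻²) · (kg⁻¹·m⁻²·s³·A²) = kg²·s²·A³.
The exponent of kg is 2.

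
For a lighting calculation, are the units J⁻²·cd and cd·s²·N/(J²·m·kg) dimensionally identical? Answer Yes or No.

Yes

Left side:
  J = N·m (work = force × distance),
      = kg·m²·s⁻².
  So J⁻² = kg⁻²·m⁻⁴·s⁴.
  Combining: J⁻²·cd = (kg⁻²·m⁻⁴·s⁴) · cd = kg⁻²·m⁻⁴·s⁴·cd.
Right side:
  J = N·m (work = force × distance),
      = kg·m²·s⁻².
  So J⁻² = kg⁻²·m⁻⁴·s⁴.
  N = kg·m/s² = kg·m·s⁻² (force = mass × acceleration).
  Combining: J⁻²·m⁻¹·cd·s²·kg⁻¹·N = (kg⁻²·m⁻⁴·s⁴) · m⁻¹ · cd · s² · kg⁻¹ · (kg·m·s⁻²) = kg⁻²·m⁻⁴·s⁴·cd.
Both reduce to kg⁻²·m⁻⁴·s⁴·cd.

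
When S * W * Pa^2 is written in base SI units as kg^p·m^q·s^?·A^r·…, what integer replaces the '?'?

-4

S = 1/Ω (conductance is reciprocal resistance),
    = kg⁻¹·m⁻²·s³·A².
W = J/s (power = energy per time),
    = kg·m²·s⁻³.
Pa = N/m² (pressure = force per area),
    = kg·m⁻¹·s⁻².
So Pa² = kg²·m⁻²·s⁻⁴.
Combining: S·W·Pa² = (kg⁻¹·m⁻²·s³·A²) · (kg·m²·s⁻³) · (kg²·m⁻²·s⁻⁴) = kg²·m⁻²·s⁻⁴·A².
The exponent of s is -4.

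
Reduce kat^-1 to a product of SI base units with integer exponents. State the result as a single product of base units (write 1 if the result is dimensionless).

s·mol⁻¹

kat = s⁻¹·mol.
So kat⁻¹ = s·mol⁻¹.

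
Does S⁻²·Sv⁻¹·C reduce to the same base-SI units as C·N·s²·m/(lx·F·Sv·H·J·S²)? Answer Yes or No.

Left side:
  S = kg⁻¹·m⁻²·s³·A².
  So S⁻² = kg²·m⁴·s⁻⁶·A⁻⁴.
  Sv = m²·s⁻².
  So Sv⁻¹ = m⁻²·s².
  C = s·A.
  Combining: S⁻²·Sv⁻¹·C = (kg²·m⁴·s⁻⁶·A⁻⁴) · (m⁻²·s²) · (s·A) = kg²·m²·s⁻³·A⁻³.
Right side:
  lx = lm/m² (illuminance = luminous flux per area),
      = m⁻²·cd.
  So lx⁻¹ = m²·cd⁻¹.
  F = C/V (capacitance = charge per voltage),
      = A·s/(kg·m²·s⁻³·A⁻¹) (substituting C and V),
      = kg⁻¹·m⁻²·s⁴·A².
  So F⁻¹ = kg·m²·s⁻⁴·A⁻².
  C = A·s = s·A (charge = current × time).
  N = kg·m/s² = kg·m·s⁻² (force = mass × acceleration).
  Sv = J/kg (equivalent dose = energy per mass),
      = m²·s⁻².
  So Sv⁻¹ = m⁻²·s².
  H = Wb/A (inductance = flux per current),
      = kg·m²·s⁻²·A⁻².
  So H⁻¹ = kg⁻¹·m⁻²·s²·A².
  J = N·m (work = force × distance),
      = kg·m²·s⁻².
  So J⁻¹ = kg⁻¹·m⁻²·s².
  S = 1/Ω (conductance is reciprocal resistance),
      = kg⁻¹·m⁻²·s³·A².
  So S⁻² = kg²·m⁴·s⁻⁶·A⁻⁴.
  Combining: lx⁻¹·F⁻¹·C·N·Sv⁻¹·s²·H⁻¹·J⁻¹·m·S⁻² = (m²·cd⁻¹) · (kg·m²·s⁻⁴·A⁻²) · (s·A) · (kg·m·s⁻²) · (m⁻²·s²) · s² · (kg⁻¹·m⁻²·s²·A²) · (kg⁻¹·m⁻²·s²) · m · (kg²·m⁴·s⁻⁶·A⁻⁴) = kg²·m⁴·s⁻³·A⁻³·cd⁻¹.
Left is kg²·m²·s⁻³·A⁻³; right is kg²·m⁴·s⁻³·A⁻³·cd⁻¹ — different.

No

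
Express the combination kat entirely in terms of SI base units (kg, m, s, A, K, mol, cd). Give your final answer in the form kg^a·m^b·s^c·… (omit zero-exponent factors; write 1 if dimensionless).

s⁻¹·mol

kat = s⁻¹·mol.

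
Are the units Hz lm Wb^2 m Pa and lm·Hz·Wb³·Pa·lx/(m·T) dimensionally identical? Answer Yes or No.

Left side:
  Hz = s⁻¹.
  lm = cd.
  Wb = kg·m²·s⁻²·A⁻¹.
  So Wb² = kg²·m⁴·s⁻⁴·A⁻².
  Pa = kg·m⁻¹·s⁻².
  Combining: Hz·lm·Wb²·m·Pa = s⁻¹ · cd · (kg²·m⁴·s⁻⁴·A⁻²) · m · (kg·m⁻¹·s⁻²) = kg³·m⁴·s⁻⁷·A⁻²·cd.
Right side:
  T = Wb/m² (flux density = flux per area),
      = kg·s⁻²·A⁻¹.
  So T⁻¹ = kg⁻¹·s²·A.
  lm = cd·sr = cd (luminous flux; sr is dimensionless).
  Hz = 1/s = s⁻¹ (frequency is cycles per second).
  Wb = V·s (flux: a volt is a weber per second),
      = kg·m²·s⁻²·A⁻¹.
  So Wb³ = kg³·m⁶·s⁻⁶·A⁻³.
  Pa = N/m² (pressure = force per area),
      = kg·m⁻¹·s⁻².
  lx = lm/m² (illuminance = luminous flux per area),
      = m⁻²·cd.
  Combining: m⁻¹·T⁻¹·lm·Hz·Wb³·Pa·lx = m⁻¹ · (kg⁻¹·s²·A) · cd · s⁻¹ · (kg³·m⁶·s⁻⁶·A⁻³) · (kg·m⁻¹·s⁻²) · (m⁻²·cd) = kg³·m²·s⁻⁷·A⁻²·cd².
Left is kg³·m⁴·s⁻⁷·A⁻²·cd; right is kg³·m²·s⁻⁷·A⁻²·cd² — different.

No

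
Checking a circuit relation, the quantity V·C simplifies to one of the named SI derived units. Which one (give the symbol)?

V = kg·m²·s⁻³·A⁻¹.
C = s·A.
Combining: V·C = (kg·m²·s⁻³·A⁻¹) · (s·A) = kg·m²·s⁻².
kg·m²·s⁻² is the base-SI form of the joule.

J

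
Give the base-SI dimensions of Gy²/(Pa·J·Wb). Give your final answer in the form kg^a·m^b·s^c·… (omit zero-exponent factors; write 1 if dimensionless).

Pa = kg·m⁻¹·s⁻².
So Pa⁻¹ = kg⁻¹·m·s².
Gy = m²·s⁻².
So Gy² = m⁴·s⁻⁴.
J = kg·m²·s⁻².
So J⁻¹ = kg⁻¹·m⁻²·s².
Wb = kg·m²·s⁻²·A⁻¹.
So Wb⁻¹ = kg⁻¹·m⁻²·s²·A.
Combining: Pa⁻¹·Gy²·J⁻¹·Wb⁻¹ = (kg⁻¹·m·s²) · (m⁴·s⁻⁴) · (kg⁻¹·m⁻²·s²) · (kg⁻¹·m⁻²·s²·A) = kg⁻³·m·s²·A.

kg⁻³·m·s²·A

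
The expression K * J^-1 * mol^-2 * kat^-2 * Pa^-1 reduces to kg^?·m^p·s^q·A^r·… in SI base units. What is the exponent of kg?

J = kg·m²·s⁻².
So J⁻¹ = kg⁻¹·m⁻²·s².
kat = s⁻¹·mol.
So kat⁻² = s²·mol⁻².
Pa = kg·m⁻¹·s⁻².
So Pa⁻¹ = kg⁻¹·m·s².
Combining: K·J⁻¹·mol⁻²·kat⁻²·Pa⁻¹ = K · (kg⁻¹·m⁻²·s²) · mol⁻² · (s²·mol⁻²) · (kg⁻¹·m·s²) = kg⁻²·m⁻¹·s⁶·K·mol⁻⁴.
The exponent of kg is -2.

-2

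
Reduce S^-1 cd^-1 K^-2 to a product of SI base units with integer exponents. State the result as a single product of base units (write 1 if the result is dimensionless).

kg·m²·s⁻³·A⁻²·K⁻²·cd⁻¹

S = 1/Ω (conductance is reciprocal resistance),
    = kg⁻¹·m⁻²·s³·A².
So S⁻¹ = kg·m²·s⁻³·A⁻².
Combining: S⁻¹·cd⁻¹·K⁻² = (kg·m²·s⁻³·A⁻²) · cd⁻¹ · K⁻² = kg·m²·s⁻³·A⁻²·K⁻²·cd⁻¹.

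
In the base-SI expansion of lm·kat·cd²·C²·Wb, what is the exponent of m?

2

lm = cd·sr = cd (luminous flux; sr is dimensionless).
kat = mol/s = s⁻¹·mol (catalytic activity).
C = A·s = s·A (charge = current × time).
So C² = s²·A².
Wb = V·s (flux: a volt is a weber per second),
    = kg·m²·s⁻²·A⁻¹.
Combining: lm·kat·cd²·C²·Wb = cd · (s⁻¹·mol) · cd² · (s²·A²) · (kg·m²·s⁻²·A⁻¹) = kg·m²·s⁻¹·A·mol·cd³.
The exponent of m is 2.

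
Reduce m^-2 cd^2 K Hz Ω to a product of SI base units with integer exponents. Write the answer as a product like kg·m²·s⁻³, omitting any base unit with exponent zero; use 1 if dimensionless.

kg·s⁻⁴·A⁻²·K·cd²

Hz = 1/s = s⁻¹ (frequency is cycles per second).
Ω = V/A (resistance = voltage per current),
    = kg·m²·s⁻³·A⁻².
Combining: m⁻²·cd²·K·Hz·Ω = m⁻² · cd² · K · s⁻¹ · (kg·m²·s⁻³·A⁻²) = kg·s⁻⁴·A⁻²·K·cd².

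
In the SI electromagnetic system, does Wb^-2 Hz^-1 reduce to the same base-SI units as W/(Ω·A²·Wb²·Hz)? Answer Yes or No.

Yes

Left side:
  Wb = V·s (flux: a volt is a weber per second),
      = kg·m²·s⁻²·A⁻¹.
  So Wb⁻² = kg⁻²·m⁻⁴·s⁴·A².
  Hz = 1/s = s⁻¹ (frequency is cycles per second).
  So Hz⁻¹ = s.
  Combining: Wb⁻²·Hz⁻¹ = (kg⁻²·m⁻⁴·s⁴·A²) · s = kg⁻²·m⁻⁴·s⁵·A².
Right side:
  Ω = V/A (resistance = voltage per current),
      = kg·m²·s⁻³·A⁻².
  So Ω⁻¹ = kg⁻¹·m⁻²·s³·A².
  W = J/s (power = energy per time),
      = kg·m²·s⁻³.
  Wb = V·s (flux: a volt is a weber per second),
      = kg·m²·s⁻²·A⁻¹.
  So Wb⁻² = kg⁻²·m⁻⁴·s⁴·A².
  Hz = 1/s = s⁻¹ (frequency is cycles per second).
  So Hz⁻¹ = s.
  Combining: Ω⁻¹·W·A⁻²·Wb⁻²·Hz⁻¹ = (kg⁻¹·m⁻²·s³·A²) · (kg·m²·s⁻³) · A⁻² · (kg⁻²·m⁻⁴·s⁴·A²) · s = kg⁻²·m⁻⁴·s⁵·A².
Both reduce to kg⁻²·m⁻⁴·s⁵·A².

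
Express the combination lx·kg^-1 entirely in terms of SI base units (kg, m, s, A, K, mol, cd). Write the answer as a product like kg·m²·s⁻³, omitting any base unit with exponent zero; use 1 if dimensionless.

lx = lm/m² (illuminance = luminous flux per area),
    = m⁻²·cd.
Combining: lx·kg⁻¹ = (m⁻²·cd) · kg⁻¹ = kg⁻¹·m⁻²·cd.

kg⁻¹·m⁻²·cd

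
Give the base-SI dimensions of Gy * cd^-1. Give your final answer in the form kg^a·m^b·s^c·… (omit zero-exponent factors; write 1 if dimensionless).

m²·s⁻²·cd⁻¹

Gy = J/kg (absorbed dose = energy per mass),
    = m²·s⁻².
Combining: Gy·cd⁻¹ = (m²·s⁻²) · cd⁻¹ = m²·s⁻²·cd⁻¹.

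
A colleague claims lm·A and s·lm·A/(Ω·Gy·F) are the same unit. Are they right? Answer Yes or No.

Left side:
  lm = cd·sr = cd (luminous flux; sr is dimensionless).
  Combining: lm·A = cd · A = A·cd.
Right side:
  Ω = V/A (resistance = voltage per current),
      = kg·m²·s⁻³·A⁻².
  So Ω⁻¹ = kg⁻¹·m⁻²·s³·A².
  lm = cd·sr = cd (luminous flux; sr is dimensionless).
  Gy = J/kg (absorbed dose = energy per mass),
      = m²·s⁻².
  So Gy⁻¹ = m⁻²·s².
  F = C/V (capacitance = charge per voltage),
      = A·s/(kg·m²·s⁻³·A⁻¹) (substituting C and V),
      = kg⁻¹·m⁻²·s⁴·A².
  So F⁻¹ = kg·m²·s⁻⁴·A⁻².
  Combining: Ω⁻¹·s·lm·A·Gy⁻¹·F⁻¹ = (kg⁻¹·m⁻²·s³·A²) · s · cd · A · (m⁻²·s²) · (kg·m²·s⁻⁴·A⁻²) = m⁻²·s²·A·cd.
Left is A·cd; right is m⁻²·s²·A·cd — different.

No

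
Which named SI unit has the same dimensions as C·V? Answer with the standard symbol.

J

C = A·s = s·A (charge = current × time).
V = W/A (potential = power per current),
    = kg·m²·s⁻³·A⁻¹.
Combining: C·V = (s·A) · (kg·m²·s⁻³·A⁻¹) = kg·m²·s⁻².
kg·m²·s⁻² is the base-SI form of the joule.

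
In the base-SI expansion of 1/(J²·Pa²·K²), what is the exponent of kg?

-4

J = N·m (work = force × distance),
    = kg·m²·s⁻².
So J⁻² = kg⁻²·m⁻⁴·s⁴.
Pa = N/m² (pressure = force per area),
    = kg·m⁻¹·s⁻².
So Pa⁻² = kg⁻²·m²·s⁴.
Combining: J⁻²·Pa⁻²·K⁻² = (kg⁻²·m⁻⁴·s⁴) · (kg⁻²·m²·s⁴) · K⁻² = kg⁻⁴·m⁻²·s⁸·K⁻².
The exponent of kg is -4.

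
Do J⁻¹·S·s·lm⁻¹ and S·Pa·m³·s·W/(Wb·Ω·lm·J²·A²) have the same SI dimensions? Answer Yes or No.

Left side:
  J = kg·m²·s⁻².
  So J⁻¹ = kg⁻¹·m⁻²·s².
  S = kg⁻¹·m⁻²·s³·A².
  lm = cd.
  So lm⁻¹ = cd⁻¹.
  Combining: J⁻¹·S·s·lm⁻¹ = (kg⁻¹·m⁻²·s²) · (kg⁻¹·m⁻²·s³·A²) · s · cd⁻¹ = kg⁻²·m⁻⁴·s⁶·A²·cd⁻¹.
Right side:
  S = 1/Ω (conductance is reciprocal resistance),
      = kg⁻¹·m⁻²·s³·A².
  Wb = V·s (flux: a volt is a weber per second),
      = kg·m²·s⁻²·A⁻¹.
  So Wb⁻¹ = kg⁻¹·m⁻²·s²·A.
  Ω = V/A (resistance = voltage per current),
      = kg·m²·s⁻³·A⁻².
  So Ω⁻¹ = kg⁻¹·m⁻²·s³·A².
  Pa = N/m² (pressure = force per area),
      = kg·m⁻¹·s⁻².
  lm = cd·sr = cd (luminous flux; sr is dimensionless).
  So lm⁻¹ = cd⁻¹.
  J = N·m (work = force × distance),
      = kg·m²·s⁻².
  So J⁻² = kg⁻²·m⁻⁴·s⁴.
  W = J/s (power = energy per time),
      = kg·m²·s⁻³.
  Combining: S·Wb⁻¹·Ω⁻¹·Pa·m³·lm⁻¹·J⁻²·s·W·A⁻² = (kg⁻¹·m⁻²·s³·A²) · (kg⁻¹·m⁻²·s²·A) · (kg⁻¹·m⁻²·s³·A²) · (kg·m⁻¹·s⁻²) · m³ · cd⁻¹ · (kg⁻²·m⁻⁴·s⁴) · s · (kg·m²·s⁻³) · A⁻² = kg⁻³·m⁻⁶·s⁸·A³·cd⁻¹.
Left is kg⁻²·m⁻⁴·s⁶·A²·cd⁻¹; right is kg⁻³·m⁻⁶·s⁸·A³·cd⁻¹ — different.

No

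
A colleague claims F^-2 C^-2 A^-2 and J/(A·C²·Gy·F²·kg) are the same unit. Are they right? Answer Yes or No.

Left side:
  F = kg⁻¹·m⁻²·s⁴·A².
  So F⁻² = kg²·m⁴·s⁻⁸·A⁻⁴.
  C = s·A.
  So C⁻² = s⁻²·A⁻².
  Combining: F⁻²·C⁻²·A⁻² = (kg²·m⁴·s⁻⁸·A⁻⁴) · (s⁻²·A⁻²) · A⁻² = kg²·m⁴·s⁻¹⁰·A⁻⁸.
Right side:
  C = A·s = s·A (charge = current × time).
  So C⁻² = s⁻²·A⁻².
  Gy = J/kg (absorbed dose = energy per mass),
      = m²·s⁻².
  So Gy⁻¹ = m⁻²·s².
  J = N·m (work = force × distance),
      = kg·m²·s⁻².
  F = C/V (capacitance = charge per voltage),
      = A·s/(kg·m²·s⁻³·A⁻¹) (substituting C and V),
      = kg⁻¹·m⁻²·s⁴·A².
  So F⁻² = kg²·m⁴·s⁻⁸·A⁻⁴.
  Combining: A⁻¹·C⁻²·Gy⁻¹·J·F⁻²·kg⁻¹ = A⁻¹ · (s⁻²·A⁻²) · (m⁻²·s²) · (kg·m²·s⁻²) · (kg²·m⁴·s⁻⁸·A⁻⁴) · kg⁻¹ = kg²·m⁴·s⁻¹⁰·A⁻⁷.
Left is kg²·m⁴·s⁻¹⁰·A⁻⁸; right is kg²·m⁴·s⁻¹⁰·A⁻⁷ — different.

No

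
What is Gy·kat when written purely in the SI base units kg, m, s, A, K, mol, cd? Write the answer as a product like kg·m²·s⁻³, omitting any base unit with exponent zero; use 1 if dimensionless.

Gy = m²·s⁻².
kat = s⁻¹·mol.
Combining: Gy·kat = (m²·s⁻²) · (s⁻¹·mol) = m²·s⁻³·mol.

m²·s⁻³·mol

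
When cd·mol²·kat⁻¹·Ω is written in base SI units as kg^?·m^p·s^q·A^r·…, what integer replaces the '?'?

1

kat = s⁻¹·mol.
So kat⁻¹ = s·mol⁻¹.
Ω = kg·m²·s⁻³·A⁻².
Combining: cd·mol²·kat⁻¹·Ω = cd · mol² · (s·mol⁻¹) · (kg·m²·s⁻³·A⁻²) = kg·m²·s⁻²·A⁻²·mol·cd.
The exponent of kg is 1.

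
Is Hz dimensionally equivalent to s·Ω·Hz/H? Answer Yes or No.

Yes

Left side:
  Hz = 1/s = s⁻¹ (frequency is cycles per second).
Right side:
  Ω = V/A (resistance = voltage per current),
      = kg·m²·s⁻³·A⁻².
  Hz = 1/s = s⁻¹ (frequency is cycles per second).
  H = Wb/A (inductance = flux per current),
      = kg·m²·s⁻²·A⁻².
  So H⁻¹ = kg⁻¹·m⁻²·s²·A².
  Combining: s·Ω·Hz·H⁻¹ = s · (kg·m²·s⁻³·A⁻²) · s⁻¹ · (kg⁻¹·m⁻²·s²·A²) = s⁻¹.
Both reduce to s⁻¹.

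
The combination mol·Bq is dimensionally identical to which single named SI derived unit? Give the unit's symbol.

Bq = 1/s = s⁻¹ (activity is decays per second).
Combining: mol·Bq = mol · s⁻¹ = s⁻¹·mol.
s⁻¹·mol is the base-SI form of the katal.

kat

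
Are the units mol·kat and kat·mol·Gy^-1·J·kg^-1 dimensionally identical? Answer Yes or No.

Yes

Left side:
  kat = mol/s = s⁻¹·mol (catalytic activity).
  Combining: mol·kat = mol · (s⁻¹·mol) = s⁻¹·mol².
Right side:
  kat = mol/s = s⁻¹·mol (catalytic activity).
  Gy = J/kg (absorbed dose = energy per mass),
      = m²·s⁻².
  So Gy⁻¹ = m⁻²·s².
  J = N·m (work = force × distance),
      = kg·m²·s⁻².
  Combining: kat·mol·Gy⁻¹·J·kg⁻¹ = (s⁻¹·mol) · mol · (m⁻²·s²) · (kg·m²·s⁻²) · kg⁻¹ = s⁻¹·mol².
Both reduce to s⁻¹·mol².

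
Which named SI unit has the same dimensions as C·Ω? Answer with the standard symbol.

Wb

C = A·s = s·A (charge = current × time).
Ω = V/A (resistance = voltage per current),
    = kg·m²·s⁻³·A⁻².
Combining: C·Ω = (s·A) · (kg·m²·s⁻³·A⁻²) = kg·m²·s⁻²·A⁻¹.
kg·m²·s⁻²·A⁻¹ is the base-SI form of the weber.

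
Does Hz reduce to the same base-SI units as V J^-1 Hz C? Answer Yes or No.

Left side:
  Hz = s⁻¹.
Right side:
  V = W/A (potential = power per current),
      = kg·m²·s⁻³·A⁻¹.
  J = N·m (work = force × distance),
      = kg·m²·s⁻².
  So J⁻¹ = kg⁻¹·m⁻²·s².
  Hz = 1/s = s⁻¹ (frequency is cycles per second).
  C = A·s = s·A (charge = current × time).
  Combining: V·J⁻¹·Hz·C = (kg·m²·s⁻³·A⁻¹) · (kg⁻¹·m⁻²·s²) · s⁻¹ · (s·A) = s⁻¹.
Both reduce to s⁻¹.

Yes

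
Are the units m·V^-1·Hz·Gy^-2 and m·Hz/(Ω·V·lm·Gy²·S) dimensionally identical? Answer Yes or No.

Left side:
  V = W/A (potential = power per current),
      = kg·m²·s⁻³·A⁻¹.
  So V⁻¹ = kg⁻¹·m⁻²·s³·A.
  Hz = 1/s = s⁻¹ (frequency is cycles per second).
  Gy = J/kg (absorbed dose = energy per mass),
      = m²·s⁻².
  So Gy⁻² = m⁻⁴·s⁴.
  Combining: m·V⁻¹·Hz·Gy⁻² = m · (kg⁻¹·m⁻²·s³·A) · s⁻¹ · (m⁻⁴·s⁴) = kg⁻¹·m⁻⁵·s⁶·A.
Right side:
  Ω = V/A (resistance = voltage per current),
      = kg·m²·s⁻³·A⁻².
  So Ω⁻¹ = kg⁻¹·m⁻²·s³·A².
  V = W/A (potential = power per current),
      = kg·m²·s⁻³·A⁻¹.
  So V⁻¹ = kg⁻¹·m⁻²·s³·A.
  lm = cd·sr = cd (luminous flux; sr is dimensionless).
  So lm⁻¹ = cd⁻¹.
  Hz = 1/s = s⁻¹ (frequency is cycles per second).
  Gy = J/kg (absorbed dose = energy per mass),
      = m²·s⁻².
  So Gy⁻² = m⁻⁴·s⁴.
  S = 1/Ω (conductance is reciprocal resistance),
      = kg⁻¹·m⁻²·s³·A².
  So S⁻¹ = kg·m²·s⁻³·A⁻².
  Combining: m·Ω⁻¹·V⁻¹·lm⁻¹·Hz·Gy⁻²·S⁻¹ = m · (kg⁻¹·m⁻²·s³·A²) · (kg⁻¹·m⁻²·s³·A) · cd⁻¹ · s⁻¹ · (m⁻⁴·s⁴) · (kg·m²·s⁻³·A⁻²) = kg⁻¹·m⁻⁵·s⁶·A·cd⁻¹.
Left is kg⁻¹·m⁻⁵·s⁶·A; right is kg⁻¹·m⁻⁵·s⁶·A·cd⁻¹ — different.

No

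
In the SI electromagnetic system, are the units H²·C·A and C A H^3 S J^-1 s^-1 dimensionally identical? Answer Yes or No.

No

Left side:
  H = Wb/A (inductance = flux per current),
      = kg·m²·s⁻²·A⁻².
  So H² = kg²·m⁴·s⁻⁴·A⁻⁴.
  C = A·s = s·A (charge = current × time).
  Combining: H²·C·A = (kg²·m⁴·s⁻⁴·A⁻⁴) · (s·A) · A = kg²·m⁴·s⁻³·A⁻².
Right side:
  C = s·A.
  H = kg·m²·s⁻²·A⁻².
  So H³ = kg³·m⁶·s⁻⁶·A⁻⁶.
  S = kg⁻¹·m⁻²·s³·A².
  J = kg·m²·s⁻².
  So J⁻¹ = kg⁻¹·m⁻²·s².
  Combining: C·A·H³·S·J⁻¹·s⁻¹ = (s·A) · A · (kg³·m⁶·s⁻⁶·A⁻⁶) · (kg⁻¹·m⁻²·s³·A²) · (kg⁻¹·m⁻²·s²) · s⁻¹ = kg·m²·s⁻¹·A⁻².
Left is kg²·m⁴·s⁻³·A⁻²; right is kg·m²·s⁻¹·A⁻² — different.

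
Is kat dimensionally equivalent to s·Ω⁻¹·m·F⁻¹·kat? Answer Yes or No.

Left side:
  kat = s⁻¹·mol.
Right side:
  Ω = V/A (resistance = voltage per current),
      = kg·m²·s⁻³·A⁻².
  So Ω⁻¹ = kg⁻¹·m⁻²·s³·A².
  F = C/V (capacitance = charge per voltage),
      = A·s/(kg·m²·s⁻³·A⁻¹) (substituting C and V),
      = kg⁻¹·m⁻²·s⁴·A².
  So F⁻¹ = kg·m²·s⁻⁴·A⁻².
  kat = mol/s = s⁻¹·mol (catalytic activity).
  Combining: s·Ω⁻¹·m·F⁻¹·kat = s · (kg⁻¹·m⁻²·s³·A²) · m · (kg·m²·s⁻⁴·A⁻²) · (s⁻¹·mol) = m·s⁻¹·mol.
Left is s⁻¹·mol; right is m·s⁻¹·mol — different.

No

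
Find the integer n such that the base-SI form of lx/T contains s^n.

2

T = Wb/m² (flux density = flux per area),
    = kg·s⁻²·A⁻¹.
So T⁻¹ = kg⁻¹·s²·A.
lx = lm/m² (illuminance = luminous flux per area),
    = m⁻²·cd.
Combining: T⁻¹·lx = (kg⁻¹·s²·A) · (m⁻²·cd) = kg⁻¹·m⁻²·s²·A·cd.
The exponent of s is 2.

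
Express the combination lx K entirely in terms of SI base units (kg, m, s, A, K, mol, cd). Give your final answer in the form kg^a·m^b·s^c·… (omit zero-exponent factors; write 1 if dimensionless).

m⁻²·K·cd

lx = lm/m² (illuminance = luminous flux per area),
    = m⁻²·cd.
Combining: lx·K = (m⁻²·cd) · K = m⁻²·K·cd.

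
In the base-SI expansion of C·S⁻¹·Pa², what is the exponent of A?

-1

C = s·A.
S = kg⁻¹·m⁻²·s³·A².
So S⁻¹ = kg·m²·s⁻³·A⁻².
Pa = kg·m⁻¹·s⁻².
So Pa² = kg²·m⁻²·s⁻⁴.
Combining: C·S⁻¹·Pa² = (s·A) · (kg·m²·s⁻³·A⁻²) · (kg²·m⁻²·s⁻⁴) = kg³·s⁻⁶·A⁻¹.
The exponent of A is -1.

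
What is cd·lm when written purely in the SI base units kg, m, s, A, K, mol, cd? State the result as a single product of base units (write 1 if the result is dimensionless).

cd²

lm = cd·sr = cd (luminous flux; sr is dimensionless).
Combining: cd·lm = cd · cd = cd².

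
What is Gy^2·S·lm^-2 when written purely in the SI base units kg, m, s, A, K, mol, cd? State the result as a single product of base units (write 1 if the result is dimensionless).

kg⁻¹·m²·s⁻¹·A²·cd⁻²

Gy = J/kg (absorbed dose = energy per mass),
    = m²·s⁻².
So Gy² = m⁴·s⁻⁴.
S = 1/Ω (conductance is reciprocal resistance),
    = kg⁻¹·m⁻²·s³·A².
lm = cd·sr = cd (luminous flux; sr is dimensionless).
So lm⁻² = cd⁻².
Combining: Gy²·S·lm⁻² = (m⁴·s⁻⁴) · (kg⁻¹·m⁻²·s³·A²) · cd⁻² = kg⁻¹·m²·s⁻¹·A²·cd⁻².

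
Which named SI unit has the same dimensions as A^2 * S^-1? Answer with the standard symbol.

S = 1/Ω (conductance is reciprocal resistance),
    = kg⁻¹·m⁻²·s³·A².
So S⁻¹ = kg·m²·s⁻³·A⁻².
Combining: A²·S⁻¹ = A² · (kg·m²·s⁻³·A⁻²) = kg·m²·s⁻³.
kg·m²·s⁻³ is the base-SI form of the watt.

W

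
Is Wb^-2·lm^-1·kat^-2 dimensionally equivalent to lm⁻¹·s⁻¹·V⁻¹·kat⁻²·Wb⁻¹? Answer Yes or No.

Yes

Left side:
  Wb = V·s (flux: a volt is a weber per second),
      = kg·m²·s⁻²·A⁻¹.
  So Wb⁻² = kg⁻²·m⁻⁴·s⁴·A².
  lm = cd·sr = cd (luminous flux; sr is dimensionless).
  So lm⁻¹ = cd⁻¹.
  kat = mol/s = s⁻¹·mol (catalytic activity).
  So kat⁻² = s²·mol⁻².
  Combining: Wb⁻²·lm⁻¹·kat⁻² = (kg⁻²·m⁻⁴·s⁴·A²) · cd⁻¹ · (s²·mol⁻²) = kg⁻²·m⁻⁴·s⁶·A²·mol⁻²·cd⁻¹.
Right side:
  lm = cd.
  So lm⁻¹ = cd⁻¹.
  V = kg·m²·s⁻³·A⁻¹.
  So V⁻¹ = kg⁻¹·m⁻²·s³·A.
  kat = s⁻¹·mol.
  So kat⁻² = s²·mol⁻².
  Wb = kg·m²·s⁻²·A⁻¹.
  So Wb⁻¹ = kg⁻¹·m⁻²·s²·A.
  Combining: lm⁻¹·s⁻¹·V⁻¹·kat⁻²·Wb⁻¹ = cd⁻¹ · s⁻¹ · (kg⁻¹·m⁻²·s³·A) · (s²·mol⁻²) · (kg⁻¹·m⁻²·s²·A) = kg⁻²·m⁻⁴·s⁶·A²·mol⁻²·cd⁻¹.
Both reduce to kg⁻²·m⁻⁴·s⁶·A²·mol⁻²·cd⁻¹.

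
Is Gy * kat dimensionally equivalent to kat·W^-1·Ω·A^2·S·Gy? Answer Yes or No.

Left side:
  Gy = J/kg (absorbed dose = energy per mass),
      = m²·s⁻².
  kat = mol/s = s⁻¹·mol (catalytic activity).
  Combining: Gy·kat = (m²·s⁻²) · (s⁻¹·mol) = m²·s⁻³·mol.
Right side:
  kat = s⁻¹·mol.
  W = kg·m²·s⁻³.
  So W⁻¹ = kg⁻¹·m⁻²·s³.
  Ω = kg·m²·s⁻³·A⁻².
  S = kg⁻¹·m⁻²·s³·A².
  Gy = m²·s⁻².
  Combining: kat·W⁻¹·Ω·A²·S·Gy = (s⁻¹·mol) · (kg⁻¹·m⁻²·s³) · (kg·m²·s⁻³·A⁻²) · A² · (kg⁻¹·m⁻²·s³·A²) · (m²·s⁻²) = kg⁻¹·A²·mol.
Left is m²·s⁻³·mol; right is kg⁻¹·A²·mol — different.

No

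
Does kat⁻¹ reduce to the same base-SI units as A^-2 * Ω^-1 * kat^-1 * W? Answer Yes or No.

Yes

Left side:
  kat = mol/s = s⁻¹·mol (catalytic activity).
  So kat⁻¹ = s·mol⁻¹.
Right side:
  Ω = kg·m²·s⁻³·A⁻².
  So Ω⁻¹ = kg⁻¹·m⁻²·s³·A².
  kat = s⁻¹·mol.
  So kat⁻¹ = s·mol⁻¹.
  W = kg·m²·s⁻³.
  Combining: A⁻²·Ω⁻¹·kat⁻¹·W = A⁻² · (kg⁻¹·m⁻²·s³·A²) · (s·mol⁻¹) · (kg·m²·s⁻³) = s·mol⁻¹.
Both reduce to s·mol⁻¹.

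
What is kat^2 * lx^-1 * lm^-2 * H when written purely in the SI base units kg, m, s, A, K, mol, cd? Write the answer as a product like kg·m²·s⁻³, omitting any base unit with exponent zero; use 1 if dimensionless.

kat = mol/s = s⁻¹·mol (catalytic activity).
So kat² = s⁻²·mol².
lx = lm/m² (illuminance = luminous flux per area),
    = m⁻²·cd.
So lx⁻¹ = m²·cd⁻¹.
lm = cd·sr = cd (luminous flux; sr is dimensionless).
So lm⁻² = cd⁻².
H = Wb/A (inductance = flux per current),
    = kg·m²·s⁻²·A⁻².
Combining: kat²·lx⁻¹·lm⁻²·H = (s⁻²·mol²) · (m²·cd⁻¹) · cd⁻² · (kg·m²·s⁻²·A⁻²) = kg·m⁴·s⁻⁴·A⁻²·mol²·cd⁻³.

kg·m⁴·s⁻⁴·A⁻²·mol²·cd⁻³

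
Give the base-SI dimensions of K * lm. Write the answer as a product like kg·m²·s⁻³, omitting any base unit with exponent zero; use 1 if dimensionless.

K·cd

lm = cd·sr = cd (luminous flux; sr is dimensionless).
Combining: K·lm = K · cd = K·cd.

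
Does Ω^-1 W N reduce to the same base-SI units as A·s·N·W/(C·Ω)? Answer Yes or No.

Left side:
  Ω = kg·m²·s⁻³·A⁻².
  So Ω⁻¹ = kg⁻¹·m⁻²·s³·A².
  W = kg·m²·s⁻³.
  N = kg·m·s⁻².
  Combining: Ω⁻¹·W·N = (kg⁻¹·m⁻²·s³·A²) · (kg·m²·s⁻³) · (kg·m·s⁻²) = kg·m·s⁻²·A².
Right side:
  N = kg·m·s⁻².
  W = kg·m²·s⁻³.
  C = s·A.
  So C⁻¹ = s⁻¹·A⁻¹.
  Ω = kg·m²·s⁻³·A⁻².
  So Ω⁻¹ = kg⁻¹·m⁻²·s³·A².
  Combining: A·s·N·W·C⁻¹·Ω⁻¹ = A · s · (kg·m·s⁻²) · (kg·m²·s⁻³) · (s⁻¹·A⁻¹) · (kg⁻¹·m⁻²·s³·A²) = kg·m·s⁻²·A².
Both reduce to kg·m·s⁻²·A².

Yes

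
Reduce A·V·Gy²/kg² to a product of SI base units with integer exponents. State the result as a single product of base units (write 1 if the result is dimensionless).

V = W/A (potential = power per current),
    = kg·m²·s⁻³·A⁻¹.
Gy = J/kg (absorbed dose = energy per mass),
    = m²·s⁻².
So Gy² = m⁴·s⁻⁴.
Combining: A·V·Gy²·kg⁻² = A · (kg·m²·s⁻³·A⁻¹) · (m⁴·s⁻⁴) · kg⁻² = kg⁻¹·m⁶·s⁻⁷.

kg⁻¹·m⁶·s⁻⁷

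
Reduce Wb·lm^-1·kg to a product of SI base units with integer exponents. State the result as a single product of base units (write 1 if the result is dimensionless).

kg²·m²·s⁻²·A⁻¹·cd⁻¹

Wb = kg·m²·s⁻²·A⁻¹.
lm = cd.
So lm⁻¹ = cd⁻¹.
Combining: Wb·lm⁻¹·kg = (kg·m²·s⁻²·A⁻¹) · cd⁻¹ · kg = kg²·m²·s⁻²·A⁻¹·cd⁻¹.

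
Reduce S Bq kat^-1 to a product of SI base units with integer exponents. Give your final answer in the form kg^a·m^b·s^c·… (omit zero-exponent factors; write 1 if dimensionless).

S = kg⁻¹·m⁻²·s³·A².
Bq = s⁻¹.
kat = s⁻¹·mol.
So kat⁻¹ = s·mol⁻¹.
Combining: S·Bq·kat⁻¹ = (kg⁻¹·m⁻²·s³·A²) · s⁻¹ · (s·mol⁻¹) = kg⁻¹·m⁻²·s³·A²·mol⁻¹.

kg⁻¹·m⁻²·s³·A²·mol⁻¹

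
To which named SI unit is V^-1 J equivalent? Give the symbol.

V = W/A (potential = power per current),
    = kg·m²·s⁻³·A⁻¹.
So V⁻¹ = kg⁻¹·m⁻²·s³·A.
J = N·m (work = force × distance),
    = kg·m²·s⁻².
Combining: V⁻¹·J = (kg⁻¹·m⁻²·s³·A) · (kg·m²·s⁻²) = s·A.
s·A is the base-SI form of the coulomb.

C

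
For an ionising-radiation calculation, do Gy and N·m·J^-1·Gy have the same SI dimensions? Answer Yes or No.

Yes

Left side:
  Gy = m²·s⁻².
Right side:
  N = kg·m·s⁻².
  J = kg·m²·s⁻².
  So J⁻¹ = kg⁻¹·m⁻²·s².
  Gy = m²·s⁻².
  Combining: N·m·J⁻¹·Gy = (kg·m·s⁻²) · m · (kg⁻¹·m⁻²·s²) · (m²·s⁻²) = m²·s⁻².
Both reduce to m²·s⁻².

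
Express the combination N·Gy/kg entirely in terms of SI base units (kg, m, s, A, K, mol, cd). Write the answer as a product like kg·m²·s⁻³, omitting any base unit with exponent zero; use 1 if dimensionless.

m³·s⁻⁴

N = kg·m·s⁻².
Gy = m²·s⁻².
Combining: kg⁻¹·N·Gy = kg⁻¹ · (kg·m·s⁻²) · (m²·s⁻²) = m³·s⁻⁴.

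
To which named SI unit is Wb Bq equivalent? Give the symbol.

V

Wb = V·s (flux: a volt is a weber per second),
    = kg·m²·s⁻²·A⁻¹.
Bq = 1/s = s⁻¹ (activity is decays per second).
Combining: Wb·Bq = (kg·m²·s⁻²·A⁻¹) · s⁻¹ = kg·m²·s⁻³·A⁻¹.
kg·m²·s⁻³·A⁻¹ is the base-SI form of the volt.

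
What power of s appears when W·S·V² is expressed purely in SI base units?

W = J/s (power = energy per time),
    = kg·m²·s⁻³.
S = 1/Ω (conductance is reciprocal resistance),
    = kg⁻¹·m⁻²·s³·A².
V = W/A (potential = power per current),
    = kg·m²·s⁻³·A⁻¹.
So V² = kg²·m⁴·s⁻⁶·A⁻².
Combining: W·S·V² = (kg·m²·s⁻³) · (kg⁻¹·m⁻²·s³·A²) · (kg²·m⁴·s⁻⁶·A⁻²) = kg²·m⁴·s⁻⁶.
The exponent of s is -6.

-6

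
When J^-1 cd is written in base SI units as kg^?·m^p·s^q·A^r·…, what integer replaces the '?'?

J = kg·m²·s⁻².
So J⁻¹ = kg⁻¹·m⁻²·s².
Combining: J⁻¹·cd = (kg⁻¹·m⁻²·s²) · cd = kg⁻¹·m⁻²·s²·cd.
The exponent of kg is -1.

-1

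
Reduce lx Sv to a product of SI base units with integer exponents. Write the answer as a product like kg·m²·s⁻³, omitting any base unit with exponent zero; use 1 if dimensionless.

s⁻²·cd

lx = lm/m² (illuminance = luminous flux per area),
    = m⁻²·cd.
Sv = J/kg (equivalent dose = energy per mass),
    = m²·s⁻².
Combining: lx·Sv = (m⁻²·cd) · (m²·s⁻²) = s⁻²·cd.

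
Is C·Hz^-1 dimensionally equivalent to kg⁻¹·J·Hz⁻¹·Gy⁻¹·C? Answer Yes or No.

Yes

Left side:
  C = A·s = s·A (charge = current × time).
  Hz = 1/s = s⁻¹ (frequency is cycles per second).
  So Hz⁻¹ = s.
  Combining: C·Hz⁻¹ = (s·A) · s = s²·A.
Right side:
  J = N·m (work = force × distance),
      = kg·m²·s⁻².
  Hz = 1/s = s⁻¹ (frequency is cycles per second).
  So Hz⁻¹ = s.
  Gy = J/kg (absorbed dose = energy per mass),
      = m²·s⁻².
  So Gy⁻¹ = m⁻²·s².
  C = A·s = s·A (charge = current × time).
  Combining: kg⁻¹·J·Hz⁻¹·Gy⁻¹·C = kg⁻¹ · (kg·m²·s⁻²) · s · (m⁻²·s²) · (s·A) = s²·A.
Both reduce to s²·A.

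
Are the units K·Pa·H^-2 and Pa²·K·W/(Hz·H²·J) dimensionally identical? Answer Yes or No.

Left side:
  Pa = N/m² (pressure = force per area),
      = kg·m⁻¹·s⁻².
  H = Wb/A (inductance = flux per current),
      = kg·m²·s⁻²·A⁻².
  So H⁻² = kg⁻²·m⁻⁴·s⁴·A⁴.
  Combining: K·Pa·H⁻² = K · (kg·m⁻¹·s⁻²) · (kg⁻²·m⁻⁴·s⁴·A⁴) = kg⁻¹·m⁻⁵·s²·A⁴·K.
Right side:
  Pa = kg·m⁻¹·s⁻².
  So Pa² = kg²·m⁻²·s⁻⁴.
  Hz = s⁻¹.
  So Hz⁻¹ = s.
  H = kg·m²·s⁻²·A⁻².
  So H⁻² = kg⁻²·m⁻⁴·s⁴·A⁴.
  W = kg·m²·s⁻³.
  J = kg·m²·s⁻².
  So J⁻¹ = kg⁻¹·m⁻²·s².
  Combining: Pa²·K·Hz⁻¹·H⁻²·W·J⁻¹ = (kg²·m⁻²·s⁻⁴) · K · s · (kg⁻²·m⁻⁴·s⁴·A⁴) · (kg·m²·s⁻³) · (kg⁻¹·m⁻²·s²) = m⁻⁶·A⁴·K.
Left is kg⁻¹·m⁻⁵·s²·A⁴·K; right is m⁻⁶·A⁴·K — different.

No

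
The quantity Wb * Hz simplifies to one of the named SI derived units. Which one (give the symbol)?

Wb = V·s (flux: a volt is a weber per second),
    = kg·m²·s⁻²·A⁻¹.
Hz = 1/s = s⁻¹ (frequency is cycles per second).
Combining: Wb·Hz = (kg·m²·s⁻²·A⁻¹) · s⁻¹ = kg·m²·s⁻³·A⁻¹.
kg·m²·s⁻³·A⁻¹ is the base-SI form of the volt.

V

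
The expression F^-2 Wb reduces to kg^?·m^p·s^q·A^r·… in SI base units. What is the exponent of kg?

F = C/V (capacitance = charge per voltage),
    = A·s/(kg·m²·s⁻³·A⁻¹) (substituting C and V),
    = kg⁻¹·m⁻²·s⁴·A².
So F⁻² = kg²·m⁴·s⁻⁸·A⁻⁴.
Wb = V·s (flux: a volt is a weber per second),
    = kg·m²·s⁻²·A⁻¹.
Combining: F⁻²·Wb = (kg²·m⁴·s⁻⁸·A⁻⁴) · (kg·m²·s⁻²·A⁻¹) = kg³·m⁶·s⁻¹⁰·A⁻⁵.
The exponent of kg is 3.

3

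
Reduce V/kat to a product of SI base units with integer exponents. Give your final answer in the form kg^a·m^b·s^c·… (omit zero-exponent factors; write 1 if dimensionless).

kg·m²·s⁻²·A⁻¹·mol⁻¹

kat = s⁻¹·mol.
So kat⁻¹ = s·mol⁻¹.
V = kg·m²·s⁻³·A⁻¹.
Combining: kat⁻¹·V = (s·mol⁻¹) · (kg·m²·s⁻³·A⁻¹) = kg·m²·s⁻²·A⁻¹·mol⁻¹.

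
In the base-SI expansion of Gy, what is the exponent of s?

-2

Gy = m²·s⁻².
The exponent of s is -2.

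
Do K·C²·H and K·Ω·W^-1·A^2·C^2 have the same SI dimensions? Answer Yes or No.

No

Left side:
  C = s·A.
  So C² = s²·A².
  H = kg·m²·s⁻²·A⁻².
  Combining: K·C²·H = K · (s²·A²) · (kg·m²·s⁻²·A⁻²) = kg·m²·K.
Right side:
  Ω = V/A (resistance = voltage per current),
      = kg·m²·s⁻³·A⁻².
  W = J/s (power = energy per time),
      = kg·m²·s⁻³.
  So W⁻¹ = kg⁻¹·m⁻²·s³.
  C = A·s = s·A (charge = current × time).
  So C² = s²·A².
  Combining: K·Ω·W⁻¹·A²·C² = K · (kg·m²·s⁻³·A⁻²) · (kg⁻¹·m⁻²·s³) · A² · (s²·A²) = s²·A²·K.
Left is kg·m²·K; right is s²·A²·K — different.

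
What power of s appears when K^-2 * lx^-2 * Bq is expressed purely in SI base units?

lx = m⁻²·cd.
So lx⁻² = m⁴·cd⁻².
Bq = s⁻¹.
Combining: K⁻²·lx⁻²·Bq = K⁻² · (m⁴·cd⁻²) · s⁻¹ = m⁴·s⁻¹·K⁻²·cd⁻².
The exponent of s is -1.

-1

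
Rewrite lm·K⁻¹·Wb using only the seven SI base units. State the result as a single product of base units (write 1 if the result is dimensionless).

kg·m²·s⁻²·A⁻¹·K⁻¹·cd

lm = cd·sr = cd (luminous flux; sr is dimensionless).
Wb = V·s (flux: a volt is a weber per second),
    = kg·m²·s⁻²·A⁻¹.
Combining: lm·K⁻¹·Wb = cd · K⁻¹ · (kg·m²·s⁻²·A⁻¹) = kg·m²·s⁻²·A⁻¹·K⁻¹·cd.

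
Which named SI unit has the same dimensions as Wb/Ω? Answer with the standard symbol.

Wb = V·s (flux: a volt is a weber per second),
    = kg·m²·s⁻²·A⁻¹.
Ω = V/A (resistance = voltage per current),
    = kg·m²·s⁻³·A⁻².
So Ω⁻¹ = kg⁻¹·m⁻²·s³·A².
Combining: Wb·Ω⁻¹ = (kg·m²·s⁻²·A⁻¹) · (kg⁻¹·m⁻²·s³·A²) = s·A.
s·A is the base-SI form of the coulomb.

C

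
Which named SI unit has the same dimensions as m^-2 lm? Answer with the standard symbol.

lx

lm = cd.
Combining: m⁻²·lm = m⁻² · cd = m⁻²·cd.
m⁻²·cd is the base-SI form of the lux.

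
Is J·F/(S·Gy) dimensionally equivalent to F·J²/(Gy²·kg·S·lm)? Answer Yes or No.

Left side:
  J = N·m (work = force × distance),
      = kg·m²·s⁻².
  S = 1/Ω (conductance is reciprocal resistance),
      = kg⁻¹·m⁻²·s³·A².
  So S⁻¹ = kg·m²·s⁻³·A⁻².
  Gy = J/kg (absorbed dose = energy per mass),
      = m²·s⁻².
  So Gy⁻¹ = m⁻²·s².
  F = C/V (capacitance = charge per voltage),
      = A·s/(kg·m²·s⁻³·A⁻¹) (substituting C and V),
      = kg⁻¹·m⁻²·s⁴·A².
  Combining: J·S⁻¹·Gy⁻¹·F = (kg·m²·s⁻²) · (kg·m²·s⁻³·A⁻²) · (m⁻²·s²) · (kg⁻¹·m⁻²·s⁴·A²) = kg·s.
Right side:
  Gy = J/kg (absorbed dose = energy per mass),
      = m²·s⁻².
  So Gy⁻² = m⁻⁴·s⁴.
  S = 1/Ω (conductance is reciprocal resistance),
      = kg⁻¹·m⁻²·s³·A².
  So S⁻¹ = kg·m²·s⁻³·A⁻².
  lm = cd·sr = cd (luminous flux; sr is dimensionless).
  So lm⁻¹ = cd⁻¹.
  F = C/V (capacitance = charge per voltage),
      = A·s/(kg·m²·s⁻³·A⁻¹) (substituting C and V),
      = kg⁻¹·m⁻²·s⁴·A².
  J = N·m (work = force × distance),
      = kg·m²·s⁻².
  So J² = kg²·m⁴·s⁻⁴.
  Combining: Gy⁻²·kg⁻¹·S⁻¹·lm⁻¹·F·J² = (m⁻⁴·s⁴) · kg⁻¹ · (kg·m²·s⁻³·A⁻²) · cd⁻¹ · (kg⁻¹·m⁻²·s⁴·A²) · (kg²·m⁴·s⁻⁴) = kg·s·cd⁻¹.
Left is kg·s; right is kg·s·cd⁻¹ — different.

No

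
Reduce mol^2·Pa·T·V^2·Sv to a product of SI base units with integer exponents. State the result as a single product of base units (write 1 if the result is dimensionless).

kg⁴·m⁵·s⁻¹²·A⁻³·mol²

Pa = N/m² (pressure = force per area),
    = kg·m⁻¹·s⁻².
T = Wb/m² (flux density = flux per area),
    = kg·s⁻²·A⁻¹.
V = W/A (potential = power per current),
    = kg·m²·s⁻³·A⁻¹.
So V² = kg²·m⁴·s⁻⁶·A⁻².
Sv = J/kg (equivalent dose = energy per mass),
    = m²·s⁻².
Combining: mol²·Pa·T·V²·Sv = mol² · (kg·m⁻¹·s⁻²) · (kg·s⁻²·A⁻¹) · (kg²·m⁴·s⁻⁶·A⁻²) · (m²·s⁻²) = kg⁴·m⁵·s⁻¹²·A⁻³·mol².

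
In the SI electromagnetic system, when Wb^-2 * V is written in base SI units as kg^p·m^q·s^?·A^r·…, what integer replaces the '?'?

Wb = V·s (flux: a volt is a weber per second),
    = kg·m²·s⁻²·A⁻¹.
So Wb⁻² = kg⁻²·m⁻⁴·s⁴·A².
V = W/A (potential = power per current),
    = kg·m²·s⁻³·A⁻¹.
Combining: Wb⁻²·V = (kg⁻²·m⁻⁴·s⁴·A²) · (kg·m²·s⁻³·A⁻¹) = kg⁻¹·m⁻²·s·A.
The exponent of s is 1.

1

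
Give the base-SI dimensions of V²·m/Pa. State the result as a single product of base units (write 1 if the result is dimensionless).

kg·m⁶·s⁻⁴·A⁻²

Pa = N/m² (pressure = force per area),
    = kg·m⁻¹·s⁻².
So Pa⁻¹ = kg⁻¹·m·s².
V = W/A (potential = power per current),
    = kg·m²·s⁻³·A⁻¹.
So V² = kg²·m⁴·s⁻⁶·A⁻².
Combining: Pa⁻¹·V²·m = (kg⁻¹·m·s²) · (kg²·m⁴·s⁻⁶·A⁻²) · m = kg·m⁶·s⁻⁴·A⁻².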